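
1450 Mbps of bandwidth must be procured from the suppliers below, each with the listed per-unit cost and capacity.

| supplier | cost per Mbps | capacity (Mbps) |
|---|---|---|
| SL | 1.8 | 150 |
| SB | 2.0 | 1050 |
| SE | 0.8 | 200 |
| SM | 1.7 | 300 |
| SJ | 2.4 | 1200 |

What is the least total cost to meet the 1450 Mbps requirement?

2540

Fill from the cheapest supplier first.
SE (0.8): use full 200 — 1250 Mbps to go.
SM (1.7): use full 300 — 950 Mbps to go.
Take 150 from SL at 1.8 — need 800 more.
SB at 2.0: take 800 of its 1050 — requirement met.
SJ: unused.
Cost = 200×0.8 + 300×1.7 + 150×1.8 + 800×2.0 = 2540.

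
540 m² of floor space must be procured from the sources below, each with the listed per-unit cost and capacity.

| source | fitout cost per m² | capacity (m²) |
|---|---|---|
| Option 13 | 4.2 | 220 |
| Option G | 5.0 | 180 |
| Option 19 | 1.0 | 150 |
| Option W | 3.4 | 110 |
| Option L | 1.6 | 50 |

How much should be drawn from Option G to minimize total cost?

10

Fill from the cheapest source first.
Option 19 (1.0): use full 150 ; 390 m² to go.
Take 50 from Option L at 1.6 ; need 340 more.
Option W at 3.4: take all 110 m² ; 230 still needed.
Take 220 from Option 13 at 4.2 ; need 10 more.
Option G at 5.0: take 10 of its 180 ; requirement met.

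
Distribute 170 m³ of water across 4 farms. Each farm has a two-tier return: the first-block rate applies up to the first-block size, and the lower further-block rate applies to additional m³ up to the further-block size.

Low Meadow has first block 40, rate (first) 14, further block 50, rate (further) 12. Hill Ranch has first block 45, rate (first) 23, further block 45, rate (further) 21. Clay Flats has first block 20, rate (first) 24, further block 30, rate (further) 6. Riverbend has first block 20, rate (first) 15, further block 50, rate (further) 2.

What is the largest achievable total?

Rank every tier by rate: Clay Flats/T1 24 > Hill Ranch/T1 23 > Hill Ranch/T2 21 > Riverbend/T1 15 > Low Meadow/T1 14 > Low Meadow/T2 12 > Clay Flats/T2 6 > Riverbend/T2 2.
Clay Flats T1 at 24: fill all 20 — 150 left.
Hill Ranch T1 at 23: fill all 45 — 105 left.
Fill Hill Ranch T2 block (45 at 21) — 60 left.
Riverbend/T1 (15): +20 — 40 left.
Low Meadow T1 at 14: fill all 40 — 0 left.
Total = 24×20 + 23×45 + 21×45 + 15×20 + 14×40 = 3320.

3320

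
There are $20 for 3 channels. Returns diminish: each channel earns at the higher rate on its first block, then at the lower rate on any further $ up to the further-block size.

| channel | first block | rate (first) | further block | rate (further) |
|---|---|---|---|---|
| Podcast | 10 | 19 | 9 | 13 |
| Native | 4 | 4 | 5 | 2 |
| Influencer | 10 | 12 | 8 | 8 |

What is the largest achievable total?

319

Order all 6 blocks by rate: Podcast/first 19 > Podcast/second 13 > Influencer/first 12 > Influencer/second 8 > Native/first 4 > Native/second 2.
Podcast first at 19: fill all 10 ; 10 left.
Podcast/second (13): +9 ; 1 left.
Influencer first at 12: only 1 left, fill 1.
Total = 19×10 + 13×9 + 12×1 = 319.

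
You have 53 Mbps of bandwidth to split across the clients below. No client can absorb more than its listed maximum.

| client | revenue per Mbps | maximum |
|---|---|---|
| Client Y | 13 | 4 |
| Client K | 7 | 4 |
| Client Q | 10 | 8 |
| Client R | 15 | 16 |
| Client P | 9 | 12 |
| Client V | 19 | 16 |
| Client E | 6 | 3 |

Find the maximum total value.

757

Highest revenue per Mbps first: Client V 19 > Client R 15 > Client Y 13 > Client Q 10 > Client P 9 > Client K 7 > Client E 6.
Client V: +16 to 16 (cap) → 37 left.
Give Client R 16 to hit its cap of 16 → 21 left.
Give Client Y 4 to hit its cap of 4 → 17 left.
Give Client Q 8 to hit its cap of 8 → 9 left.
Client P: +9 (room for 12) → 9. Pool exhausted.
Total = 13×4 + 10×8 + 15×16 + 9×9 + 19×16 = 757.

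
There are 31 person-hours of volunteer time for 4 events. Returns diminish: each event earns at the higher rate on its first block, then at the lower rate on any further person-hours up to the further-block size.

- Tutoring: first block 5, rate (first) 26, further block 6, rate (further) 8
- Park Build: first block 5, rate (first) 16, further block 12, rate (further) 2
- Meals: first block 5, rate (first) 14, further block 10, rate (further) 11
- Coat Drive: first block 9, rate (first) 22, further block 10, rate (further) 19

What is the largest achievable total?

Rank every tier by rate: Tutoring/first 26 > Coat Drive/first 22 > Coat Drive/second 19 > Park Build/first 16 > Meals/first 14 > Meals/second 11 > Tutoring/second 8 > Park Build/second 2.
Tutoring first at 26: fill all 5 ; 26 left.
Coat Drive first at 22: fill all 9 ; 17 left.
Coat Drive second at 19: fill all 10 ; 7 left.
Park Build first at 16: fill all 5 ; 2 left.
2 remain; put them into Meals first at 14.
Total = 26×5 + 22×9 + 19×10 + 16×5 + 14×2 = 626.

626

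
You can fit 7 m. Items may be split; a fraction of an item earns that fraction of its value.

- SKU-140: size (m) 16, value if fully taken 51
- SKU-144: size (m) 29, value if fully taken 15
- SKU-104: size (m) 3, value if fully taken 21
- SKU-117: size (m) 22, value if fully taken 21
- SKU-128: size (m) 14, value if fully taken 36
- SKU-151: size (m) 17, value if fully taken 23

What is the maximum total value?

Rank by value-to-size ratio: SKU-104 21/3≈7, SKU-140 51/16≈3.19, SKU-128 36/14≈2.57, SKU-151 23/17≈1.35, SKU-117 21/22≈0.955, SKU-144 15/29≈0.517.
Take all of SKU-104 (3 m, value 21) ; 4 m left.
Only 4 m remain; take 4/16 of SKU-140 for value 51×4/16 = 12.75.
Total value = 33.75.

33.75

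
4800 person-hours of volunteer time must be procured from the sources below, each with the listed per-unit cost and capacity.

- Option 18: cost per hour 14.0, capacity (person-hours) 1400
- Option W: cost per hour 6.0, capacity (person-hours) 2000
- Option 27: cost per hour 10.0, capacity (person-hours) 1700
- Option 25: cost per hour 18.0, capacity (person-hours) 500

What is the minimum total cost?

44400

Cheapest first:
Take 2000 from Option W at 6.0 ; need 2800 more.
Option 27 (10.0): use full 1700 ; 1100 person-hours to go.
Take 1100 from Option 18 at 14.0 to finish.
Option 25: unused.
Cost = 2000×6.0 + 1700×10.0 + 1100×14.0 = 44400.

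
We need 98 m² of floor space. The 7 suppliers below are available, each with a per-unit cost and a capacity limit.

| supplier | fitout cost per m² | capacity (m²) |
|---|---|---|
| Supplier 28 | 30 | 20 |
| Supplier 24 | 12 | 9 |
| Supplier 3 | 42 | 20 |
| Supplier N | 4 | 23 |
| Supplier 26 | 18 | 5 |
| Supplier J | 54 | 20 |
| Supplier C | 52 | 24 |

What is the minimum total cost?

Use suppliers in increasing cost order.
Supplier N at 4: take all 23 m² → 75 still needed.
Supplier 24 at 12: take all 9 m² → 66 still needed.
Supplier 26 (18): use full 5 → 61 m² to go.
Supplier 28 (30): use full 20 → 41 m² to go.
Take 20 from Supplier 3 at 42 → need 21 more.
Supplier C at 52: take 21 of its 24 → requirement met.
Supplier J: unused.
Cost = 23×4 + 9×12 + 5×18 + 20×30 + 20×42 + 21×52 = 2822.

2822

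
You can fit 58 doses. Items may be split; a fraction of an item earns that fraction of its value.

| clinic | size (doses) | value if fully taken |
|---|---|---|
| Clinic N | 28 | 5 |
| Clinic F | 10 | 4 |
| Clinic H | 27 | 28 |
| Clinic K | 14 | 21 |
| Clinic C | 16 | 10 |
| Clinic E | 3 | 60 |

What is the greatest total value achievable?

Rank by value-to-size ratio: Clinic E 60/3≈20, Clinic K 21/14≈1.5, Clinic H 28/27≈1.04, Clinic C 10/16≈0.625, Clinic F 4/10≈0.4, Clinic N 5/28≈0.179.
All 3 doses of Clinic E fit (value 60) ; 55 remain.
All 14 doses of Clinic K fit (value 21) ; 41 remain.
Clinic H: take in full, 27 doses for value 28 ; 14 left.
14 doses left: a 14/16 share of Clinic C gives 10×14/16 = 8.75.
Total value = 117.75.

117.75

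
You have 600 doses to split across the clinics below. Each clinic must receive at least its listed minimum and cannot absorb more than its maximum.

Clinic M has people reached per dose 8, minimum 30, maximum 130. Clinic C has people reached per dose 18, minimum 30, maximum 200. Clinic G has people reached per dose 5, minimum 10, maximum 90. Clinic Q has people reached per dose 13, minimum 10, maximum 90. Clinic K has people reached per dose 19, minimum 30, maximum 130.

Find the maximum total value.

Meeting every minimum uses 30+30+10+10+30 = 110 doses, leaving 490.
Highest people reached per dose first: Clinic K 19 > Clinic C 18 > Clinic Q 13 > Clinic M 8 > Clinic G 5.
Clinic K takes 100 more to reach its cap of 130 ; 390 left.
Clinic C takes 170 more to reach its cap of 200 ; 220 left.
Clinic Q: +80 to 90 (cap) ; 140 left.
Give Clinic M 100 more to hit its cap of 130 ; 40 left.
Clinic G has room for 80 more but only 40 remain, so it gets 50.
Total = 8×130 + 18×200 + 5×50 + 13×90 + 19×130 = 8530.

8530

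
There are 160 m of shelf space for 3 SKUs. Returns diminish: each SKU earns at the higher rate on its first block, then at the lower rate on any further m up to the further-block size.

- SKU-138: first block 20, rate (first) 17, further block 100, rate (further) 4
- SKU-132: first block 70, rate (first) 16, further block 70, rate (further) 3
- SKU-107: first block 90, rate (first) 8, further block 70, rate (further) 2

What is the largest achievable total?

Treat each block as its own option and order by rate: SKU-138/T1 17 > SKU-132/T1 16 > SKU-107/T1 8 > SKU-138/T2 4 > SKU-132/T2 3 > SKU-107/T2 2.
Fill SKU-138 T1 block (20 at 17) — 140 left.
Fill SKU-132 T1 block (70 at 16) — 70 left.
SKU-107/T1: +70 of 90 at 8; pool empty.
Total = 17×20 + 16×70 + 8×70 = 2020.

2020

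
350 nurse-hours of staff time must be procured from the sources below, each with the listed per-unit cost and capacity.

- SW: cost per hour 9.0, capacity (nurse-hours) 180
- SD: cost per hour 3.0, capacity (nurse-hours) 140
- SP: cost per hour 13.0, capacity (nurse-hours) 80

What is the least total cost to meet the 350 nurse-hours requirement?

Cheapest first:
Take 140 from SD at 3.0 → need 210 more.
SW (9.0): use full 180 → 30 nurse-hours to go.
SP at 13.0: take 30 of its 80 → requirement met.
Cost = 140×3.0 + 180×9.0 + 30×13.0 = 2430.

2430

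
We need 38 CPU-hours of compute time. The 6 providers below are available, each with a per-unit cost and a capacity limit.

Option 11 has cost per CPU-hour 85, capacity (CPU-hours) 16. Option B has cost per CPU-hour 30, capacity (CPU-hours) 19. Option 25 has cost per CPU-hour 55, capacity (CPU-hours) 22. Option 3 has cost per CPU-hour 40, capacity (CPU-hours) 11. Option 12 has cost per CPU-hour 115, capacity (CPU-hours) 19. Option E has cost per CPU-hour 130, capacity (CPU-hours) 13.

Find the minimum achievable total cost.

Fill from the cheapest provider first.
Option B (30): use full 19 ; 19 CPU-hours to go.
Option 3 at 40: take all 11 CPU-hours ; 8 still needed.
Take 8 from Option 25 at 55 to finish.
Option 11, Option 12, Option E: unused.
Cost = 19×30 + 11×40 + 8×55 = 1450.

1450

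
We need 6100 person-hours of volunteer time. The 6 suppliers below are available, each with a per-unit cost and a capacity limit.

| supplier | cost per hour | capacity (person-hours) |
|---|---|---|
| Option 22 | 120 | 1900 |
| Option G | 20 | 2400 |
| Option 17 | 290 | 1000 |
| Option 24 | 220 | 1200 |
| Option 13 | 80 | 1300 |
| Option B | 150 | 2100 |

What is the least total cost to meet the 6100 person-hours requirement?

Use suppliers in increasing cost order.
Take 2400 from Option G at 20 — need 3700 more.
Option 13 at 80: take all 1300 person-hours — 2400 still needed.
Option 22 (120): use full 1900 — 500 person-hours to go.
Take 500 from Option B at 150 to finish.
Option 24, Option 17: unused.
Cost = 2400×20 + 1300×80 + 1900×120 + 500×150 = 455000.

455000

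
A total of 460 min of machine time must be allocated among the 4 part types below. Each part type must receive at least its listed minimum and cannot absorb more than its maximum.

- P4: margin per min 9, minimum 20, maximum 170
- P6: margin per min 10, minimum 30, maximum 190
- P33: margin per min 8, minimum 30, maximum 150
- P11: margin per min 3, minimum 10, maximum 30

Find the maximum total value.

4180

Meeting every minimum uses 20+30+30+10 = 90 min, leaving 370.
Highest margin per min first: P6 10 > P4 9 > P33 8 > P11 3.
Give P6 160 more to hit its cap of 190 → 210 left.
P4: +150 to 170 (cap) → 60 left.
P33 has room for 120 more but only 60 remain, so it gets 90.
Total = 9×170 + 10×190 + 8×90 + 3×10 = 4180.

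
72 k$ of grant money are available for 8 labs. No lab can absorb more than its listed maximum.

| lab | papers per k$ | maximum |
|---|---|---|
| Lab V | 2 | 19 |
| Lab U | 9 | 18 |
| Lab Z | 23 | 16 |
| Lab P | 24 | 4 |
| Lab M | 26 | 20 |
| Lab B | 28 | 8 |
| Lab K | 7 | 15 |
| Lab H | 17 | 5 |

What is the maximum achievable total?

1462

Highest papers per k$ first: Lab B 28 > Lab M 26 > Lab P 24 > Lab Z 23 > Lab H 17 > Lab U 9 > Lab K 7 > Lab V 2.
Lab B: +8 to 8 (cap) → 64 left.
Lab M: +20 to 20 (cap) → 44 left.
Lab P takes 4 to reach its cap of 4 → 40 left.
Lab Z: +16 to 16 (cap) → 24 left.
Lab H: +5 to 5 (cap) → 19 left.
Lab U takes 18 to reach its cap of 18 → 1 left.
Lab K has room for 15 but only 1 remain, so it gets 1.
Total = 9×18 + 23×16 + 24×4 + 26×20 + 28×8 + 7×1 + 17×5 = 1462.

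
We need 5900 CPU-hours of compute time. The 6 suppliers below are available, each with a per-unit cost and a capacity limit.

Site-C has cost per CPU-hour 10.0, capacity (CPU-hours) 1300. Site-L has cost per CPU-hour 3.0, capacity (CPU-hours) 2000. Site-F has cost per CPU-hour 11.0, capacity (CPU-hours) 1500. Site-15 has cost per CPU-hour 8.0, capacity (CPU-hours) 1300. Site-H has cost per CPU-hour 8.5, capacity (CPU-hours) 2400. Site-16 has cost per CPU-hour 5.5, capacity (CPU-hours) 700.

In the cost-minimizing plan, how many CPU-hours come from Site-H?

1900

Cheapest first:
Site-L (3.0): use full 2000 — 3900 CPU-hours to go.
Site-16 (5.5): use full 700 — 3200 CPU-hours to go.
Site-15 (8.0): use full 1300 — 1900 CPU-hours to go.
Site-H at 8.5: take 1900 of its 2400 — requirement met.
Site-C, Site-F: unused.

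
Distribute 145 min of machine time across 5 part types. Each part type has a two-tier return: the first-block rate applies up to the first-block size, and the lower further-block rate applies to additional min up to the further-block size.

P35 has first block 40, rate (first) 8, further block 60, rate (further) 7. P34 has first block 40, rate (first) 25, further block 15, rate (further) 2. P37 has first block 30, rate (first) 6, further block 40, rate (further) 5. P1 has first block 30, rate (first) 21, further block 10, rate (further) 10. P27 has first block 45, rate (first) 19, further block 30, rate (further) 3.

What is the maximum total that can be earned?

Treat each block as its own option and order by rate: P34/first 25 > P1/first 21 > P27/first 19 > P1/second 10 > P35/first 8 > P35/second 7 > P37/first 6 > P37/second 5 > P27/second 3 > P34/second 2.
Fill P34 first block (40 at 25) ; 105 left.
Fill P1 first block (30 at 21) ; 75 left.
P27 first at 19: fill all 45 ; 30 left.
Fill P1 second block (10 at 10) ; 20 left.
P35 first at 8: only 20 left, fill 20.
Total = 25×40 + 21×30 + 19×45 + 10×10 + 8×20 = 2745.

2745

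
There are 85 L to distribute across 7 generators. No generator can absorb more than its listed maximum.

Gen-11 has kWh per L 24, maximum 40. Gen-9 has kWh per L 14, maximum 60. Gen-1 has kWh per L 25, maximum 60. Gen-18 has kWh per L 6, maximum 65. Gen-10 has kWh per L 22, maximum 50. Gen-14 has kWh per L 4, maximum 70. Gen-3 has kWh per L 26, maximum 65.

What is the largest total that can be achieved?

Highest kWh per L first: Gen-3 26 > Gen-1 25 > Gen-11 24 > Gen-10 22 > Gen-9 14 > Gen-18 6 > Gen-14 4.
Give Gen-3 65 to hit its cap of 65 — 20 left.
Gen-1: +20 (room for 60) → 20. Pool exhausted.
Total = 25×20 + 26×65 = 2190.

2190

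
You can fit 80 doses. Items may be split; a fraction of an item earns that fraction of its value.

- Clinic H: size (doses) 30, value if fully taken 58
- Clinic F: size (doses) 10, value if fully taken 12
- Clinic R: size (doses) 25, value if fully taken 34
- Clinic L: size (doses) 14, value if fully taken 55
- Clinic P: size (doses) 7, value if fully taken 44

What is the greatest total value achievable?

Rank by value-to-size ratio: Clinic P 44/7≈6.29, Clinic L 55/14≈3.93, Clinic H 58/30≈1.93, Clinic R 34/25≈1.36, Clinic F 12/10≈1.2.
Clinic P: take in full, 7 doses for value 44 ; 73 left.
Take all of Clinic L (14 doses, value 55) ; 59 doses left.
All 30 doses of Clinic H fit (value 58) ; 29 remain.
Clinic R: take in full, 25 doses for value 34 ; 4 left.
Fill the last 4 doses with part of Clinic F: 4/10 of it earns 4.8.
Total value = 195.8.

195.8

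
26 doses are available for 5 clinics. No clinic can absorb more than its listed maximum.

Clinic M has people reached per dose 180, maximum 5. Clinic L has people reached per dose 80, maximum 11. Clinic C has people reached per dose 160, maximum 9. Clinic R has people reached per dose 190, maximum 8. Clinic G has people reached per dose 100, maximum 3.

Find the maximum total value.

Order the clinics by people reached per dose: Clinic R 190 > Clinic M 180 > Clinic C 160 > Clinic G 100 > Clinic L 80.
Give Clinic R 8 to hit its cap of 8 → 18 left.
Clinic M: +5 to 5 (cap) → 13 left.
Give Clinic C 9 to hit its cap of 9 → 4 left.
Clinic G takes 3 to reach its cap of 3 → 1 left.
Clinic L has room for 11 but only 1 remain, so it gets 1.
Total = 180×5 + 80×1 + 160×9 + 190×8 + 100×3 = 4240.

4240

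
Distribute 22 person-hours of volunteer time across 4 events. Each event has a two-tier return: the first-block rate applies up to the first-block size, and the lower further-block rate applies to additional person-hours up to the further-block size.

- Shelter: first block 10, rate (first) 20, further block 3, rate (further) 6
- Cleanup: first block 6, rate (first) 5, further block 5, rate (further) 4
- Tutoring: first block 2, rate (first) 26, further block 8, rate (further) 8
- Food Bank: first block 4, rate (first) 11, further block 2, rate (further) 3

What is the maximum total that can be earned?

344

Rank every tier by rate: Tutoring/tier1 26 > Shelter/tier1 20 > Food Bank/tier1 11 > Tutoring/tier2 8 > Shelter/tier2 6 > Cleanup/tier1 5 > Cleanup/tier2 4 > Food Bank/tier2 3.
Fill Tutoring tier1 block (2 at 26) — 20 left.
Shelter/tier1 (20): +10 — 10 left.
Food Bank tier1 at 11: fill all 4 — 6 left.
Tutoring tier2 at 8: only 6 left, fill 6.
Total = 26×2 + 20×10 + 11×4 + 8×6 = 344.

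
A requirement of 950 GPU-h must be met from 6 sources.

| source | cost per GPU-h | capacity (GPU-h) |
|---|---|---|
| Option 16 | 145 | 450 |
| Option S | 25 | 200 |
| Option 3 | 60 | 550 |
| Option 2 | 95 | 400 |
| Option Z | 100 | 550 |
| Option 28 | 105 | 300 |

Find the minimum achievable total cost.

57000

Use sources in increasing cost order.
Option S (25): use full 200 → 750 GPU-h to go.
Option 3 at 60: take all 550 GPU-h → 200 still needed.
Option 2 (95): take the remaining 200 → done.
Option Z, Option 28, Option 16: unused.
Cost = 200×25 + 550×60 + 200×95 = 57000.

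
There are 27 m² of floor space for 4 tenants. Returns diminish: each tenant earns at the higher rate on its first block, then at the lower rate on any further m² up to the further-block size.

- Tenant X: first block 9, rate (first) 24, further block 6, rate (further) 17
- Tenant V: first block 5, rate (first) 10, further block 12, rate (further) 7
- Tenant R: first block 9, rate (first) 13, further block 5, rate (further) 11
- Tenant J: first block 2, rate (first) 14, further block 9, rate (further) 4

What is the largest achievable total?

474

Order all 8 blocks by rate: Tenant X/T1 24 > Tenant X/T2 17 > Tenant J/T1 14 > Tenant R/T1 13 > Tenant R/T2 11 > Tenant V/T1 10 > Tenant V/T2 7 > Tenant J/T2 4.
Tenant X/T1 (24): +9 — 18 left.
Fill Tenant X T2 block (6 at 17) — 12 left.
Fill Tenant J T1 block (2 at 14) — 10 left.
Fill Tenant R T1 block (9 at 13) — 1 left.
Tenant R T2 at 11: only 1 left, fill 1.
Total = 24×9 + 17×6 + 14×2 + 13×9 + 11×1 = 474.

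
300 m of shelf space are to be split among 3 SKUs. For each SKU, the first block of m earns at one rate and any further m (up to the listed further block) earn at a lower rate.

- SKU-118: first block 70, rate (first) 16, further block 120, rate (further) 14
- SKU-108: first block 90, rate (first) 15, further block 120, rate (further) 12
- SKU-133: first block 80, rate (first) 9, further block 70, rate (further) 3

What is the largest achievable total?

Rank every tier by rate: SKU-118/T1 16 > SKU-108/T1 15 > SKU-118/T2 14 > SKU-108/T2 12 > SKU-133/T1 9 > SKU-133/T2 3.
Fill SKU-118 T1 block (70 at 16) → 230 left.
Fill SKU-108 T1 block (90 at 15) → 140 left.
SKU-118 T2 at 14: fill all 120 → 20 left.
SKU-108 T2 at 12: only 20 left, fill 20.
Total = 16×70 + 15×90 + 14×120 + 12×20 = 4390.

4390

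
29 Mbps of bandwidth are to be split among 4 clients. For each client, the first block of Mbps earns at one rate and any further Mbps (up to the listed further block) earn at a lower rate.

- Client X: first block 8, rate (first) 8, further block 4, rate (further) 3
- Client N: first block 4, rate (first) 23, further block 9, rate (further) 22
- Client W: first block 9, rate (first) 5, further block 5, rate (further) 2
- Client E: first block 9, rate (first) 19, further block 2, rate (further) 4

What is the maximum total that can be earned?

Rank every tier by rate: Client N/T1 23 > Client N/T2 22 > Client E/T1 19 > Client X/T1 8 > Client W/T1 5 > Client E/T2 4 > Client X/T2 3 > Client W/T2 2.
Fill Client N T1 block (4 at 23) ; 25 left.
Client N/T2 (22): +9 ; 16 left.
Client E T1 at 19: fill all 9 ; 7 left.
Client X/T1: +7 of 8 at 8; pool empty.
Total = 23×4 + 22×9 + 19×9 + 8×7 = 517.

517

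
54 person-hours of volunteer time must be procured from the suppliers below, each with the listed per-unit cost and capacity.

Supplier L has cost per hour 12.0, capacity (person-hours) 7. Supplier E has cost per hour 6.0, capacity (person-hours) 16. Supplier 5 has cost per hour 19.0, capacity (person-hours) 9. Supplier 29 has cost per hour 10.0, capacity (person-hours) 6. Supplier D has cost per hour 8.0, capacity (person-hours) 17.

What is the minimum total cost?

Fill from the cheapest supplier first.
Supplier E at 6.0: take all 16 person-hours — 38 still needed.
Supplier D at 8.0: take all 17 person-hours — 21 still needed.
Supplier 29 (10.0): use full 6 — 15 person-hours to go.
Take 7 from Supplier L at 12.0 — need 8 more.
Supplier 5 (19.0): take the remaining 8 — done.
Cost = 16×6.0 + 17×8.0 + 6×10.0 + 7×12.0 + 8×19.0 = 528.

528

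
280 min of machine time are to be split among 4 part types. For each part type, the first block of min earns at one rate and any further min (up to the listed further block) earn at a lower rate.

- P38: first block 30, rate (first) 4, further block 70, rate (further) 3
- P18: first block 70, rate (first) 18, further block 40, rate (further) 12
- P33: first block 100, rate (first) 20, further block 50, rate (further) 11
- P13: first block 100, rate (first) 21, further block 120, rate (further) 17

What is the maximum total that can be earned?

5530

Treat each block as its own option and order by rate: P13/first 21 > P33/first 20 > P18/first 18 > P13/second 17 > P18/second 12 > P33/second 11 > P38/first 4 > P38/second 3.
P13 first at 21: fill all 100 ; 180 left.
Fill P33 first block (100 at 20) ; 80 left.
P18/first (18): +70 ; 10 left.
P13/second: +10 of 120 at 17; pool empty.
Total = 21×100 + 20×100 + 18×70 + 17×10 = 5530.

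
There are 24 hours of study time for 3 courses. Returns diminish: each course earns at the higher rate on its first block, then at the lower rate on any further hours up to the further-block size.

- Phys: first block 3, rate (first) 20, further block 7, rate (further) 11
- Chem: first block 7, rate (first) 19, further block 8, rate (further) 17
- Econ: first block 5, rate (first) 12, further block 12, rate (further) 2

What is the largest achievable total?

Rank every tier by rate: Phys/tier1 20 > Chem/tier1 19 > Chem/tier2 17 > Econ/tier1 12 > Phys/tier2 11 > Econ/tier2 2.
Phys/tier1 (20): +3 → 21 left.
Chem/tier1 (19): +7 → 14 left.
Chem/tier2 (17): +8 → 6 left.
Econ/tier1 (12): +5 → 1 left.
Phys tier2 at 11: only 1 left, fill 1.
Total = 20×3 + 19×7 + 17×8 + 12×5 + 11×1 = 400.

400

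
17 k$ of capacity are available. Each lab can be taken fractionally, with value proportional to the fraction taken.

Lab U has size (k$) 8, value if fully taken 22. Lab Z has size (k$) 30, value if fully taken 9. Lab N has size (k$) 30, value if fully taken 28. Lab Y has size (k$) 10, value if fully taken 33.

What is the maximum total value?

Rank by value-to-size ratio: Lab Y 33/10≈3.3, Lab U 22/8≈2.75, Lab N 28/30≈0.933, Lab Z 9/30≈0.3.
Take all of Lab Y (10 k$, value 33) → 7 k$ left.
Only 7 k$ remain; take 7/8 of Lab U for value 22×7/8 = 19.25.
Total value = 52.25.

52.25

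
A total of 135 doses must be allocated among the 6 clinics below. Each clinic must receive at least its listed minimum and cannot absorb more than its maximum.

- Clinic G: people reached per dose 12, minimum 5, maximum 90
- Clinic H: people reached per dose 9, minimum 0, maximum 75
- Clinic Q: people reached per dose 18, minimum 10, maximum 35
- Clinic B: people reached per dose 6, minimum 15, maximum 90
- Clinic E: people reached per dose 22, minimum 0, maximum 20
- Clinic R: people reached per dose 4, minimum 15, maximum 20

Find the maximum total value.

1820

Meeting every minimum uses 5+0+10+15+0+15 = 45 doses, leaving 90.
Rank by people reached per dose: Clinic E 22 > Clinic Q 18 > Clinic G 12 > Clinic H 9 > Clinic B 6 > Clinic R 4.
Clinic E takes 20 more to reach its cap of 20 ; 70 left.
Give Clinic Q 25 more to hit its cap of 35 ; 45 left.
Clinic G: +45 (room for 85) → 50. Pool exhausted.
Total = 12×50 + 18×35 + 6×15 + 22×20 + 4×15 = 1820.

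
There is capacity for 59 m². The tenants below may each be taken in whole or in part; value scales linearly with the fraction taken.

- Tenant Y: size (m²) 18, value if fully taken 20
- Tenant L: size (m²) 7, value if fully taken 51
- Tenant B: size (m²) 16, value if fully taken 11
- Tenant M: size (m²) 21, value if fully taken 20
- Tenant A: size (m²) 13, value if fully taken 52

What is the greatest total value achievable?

Rank by value-to-size ratio: Tenant L 51/7≈7.29, Tenant A 52/13≈4, Tenant Y 20/18≈1.11, Tenant M 20/21≈0.952, Tenant B 11/16≈0.688.
All 7 m² of Tenant L fit (value 51) — 52 remain.
All 13 m² of Tenant A fit (value 52) — 39 remain.
All 18 m² of Tenant Y fit (value 20) — 21 remain.
Tenant M: take in full, 21 m² for value 20 — 0 left.
Total value = 143.

143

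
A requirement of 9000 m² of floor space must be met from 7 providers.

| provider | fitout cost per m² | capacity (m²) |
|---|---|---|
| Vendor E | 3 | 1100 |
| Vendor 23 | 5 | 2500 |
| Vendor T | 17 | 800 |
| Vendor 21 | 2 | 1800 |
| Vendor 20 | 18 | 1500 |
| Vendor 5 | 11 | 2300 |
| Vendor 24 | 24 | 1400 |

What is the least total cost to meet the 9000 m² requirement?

Use providers in increasing cost order.
Vendor 21 (2): use full 1800 — 7200 m² to go.
Take 1100 from Vendor E at 3 — need 6100 more.
Take 2500 from Vendor 23 at 5 — need 3600 more.
Vendor 5 at 11: take all 2300 m² — 1300 still needed.
Take 800 from Vendor T at 17 — need 500 more.
Take 500 from Vendor 20 at 18 to finish.
Vendor 24: unused.
Cost = 1800×2 + 1100×3 + 2500×5 + 2300×11 + 800×17 + 500×18 = 67300.

67300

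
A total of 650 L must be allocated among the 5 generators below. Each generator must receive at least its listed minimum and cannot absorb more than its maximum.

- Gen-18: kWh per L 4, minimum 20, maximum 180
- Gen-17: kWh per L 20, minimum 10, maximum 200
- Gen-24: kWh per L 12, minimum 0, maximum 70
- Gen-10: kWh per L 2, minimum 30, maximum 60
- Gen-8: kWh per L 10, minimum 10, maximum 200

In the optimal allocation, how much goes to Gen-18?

150

Meeting every minimum uses 20+10+0+30+10 = 70 L, leaving 580.
Order the generators by kWh per L: Gen-17 20 > Gen-24 12 > Gen-8 10 > Gen-18 4 > Gen-10 2.
Gen-17 takes 190 more to reach its cap of 200 → 390 left.
Gen-24 takes 70 more to reach its cap of 70 → 320 left.
Gen-8 takes 190 more to reach its cap of 200 → 130 left.
Gen-18: +130 (room for 160) → 150. Pool exhausted.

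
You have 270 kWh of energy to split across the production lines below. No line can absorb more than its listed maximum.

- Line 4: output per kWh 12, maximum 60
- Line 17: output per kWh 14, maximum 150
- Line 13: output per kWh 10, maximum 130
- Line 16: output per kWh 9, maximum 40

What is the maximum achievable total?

Order the production lines by output per kWh: Line 17 14 > Line 4 12 > Line 13 10 > Line 16 9.
Line 17 takes 150 to reach its cap of 150 — 120 left.
Line 4 takes 60 to reach its cap of 60 — 60 left.
Only 60 left; Line 13 takes them to reach 60.
Total = 12×60 + 14×150 + 10×60 = 3420.

3420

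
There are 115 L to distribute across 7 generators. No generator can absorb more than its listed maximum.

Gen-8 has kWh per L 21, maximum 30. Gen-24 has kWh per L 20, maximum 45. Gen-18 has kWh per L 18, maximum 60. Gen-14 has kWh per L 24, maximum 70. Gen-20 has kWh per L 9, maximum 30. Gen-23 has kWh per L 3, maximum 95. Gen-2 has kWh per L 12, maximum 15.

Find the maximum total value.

2610

Highest kWh per L first: Gen-14 24 > Gen-8 21 > Gen-24 20 > Gen-18 18 > Gen-2 12 > Gen-20 9 > Gen-23 3.
Give Gen-14 70 to hit its cap of 70 → 45 left.
Gen-8: +30 to 30 (cap) → 15 left.
Gen-24: +15 (room for 45) → 15. Pool exhausted.
Total = 21×30 + 20×15 + 24×70 = 2610.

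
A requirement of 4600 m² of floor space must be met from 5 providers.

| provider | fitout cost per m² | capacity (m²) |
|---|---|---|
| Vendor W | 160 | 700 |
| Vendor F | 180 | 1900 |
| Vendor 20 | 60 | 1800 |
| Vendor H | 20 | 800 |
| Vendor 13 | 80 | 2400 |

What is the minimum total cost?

Use providers in increasing cost order.
Take 800 from Vendor H at 20 ; need 3800 more.
Take 1800 from Vendor 20 at 60 ; need 2000 more.
Vendor 13 (80): take the remaining 2000 ; done.
Vendor W, Vendor F: unused.
Cost = 800×20 + 1800×60 + 2000×80 = 284000.

284000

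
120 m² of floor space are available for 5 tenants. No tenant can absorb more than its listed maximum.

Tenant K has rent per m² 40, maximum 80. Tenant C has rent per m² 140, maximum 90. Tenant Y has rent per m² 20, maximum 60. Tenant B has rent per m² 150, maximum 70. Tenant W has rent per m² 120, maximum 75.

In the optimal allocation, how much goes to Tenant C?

50

Highest rent per m² first: Tenant B 150 > Tenant C 140 > Tenant W 120 > Tenant K 40 > Tenant Y 20.
Tenant B takes 70 to reach its cap of 70 — 50 left.
Tenant C: +50 (room for 90) → 50. Pool exhausted.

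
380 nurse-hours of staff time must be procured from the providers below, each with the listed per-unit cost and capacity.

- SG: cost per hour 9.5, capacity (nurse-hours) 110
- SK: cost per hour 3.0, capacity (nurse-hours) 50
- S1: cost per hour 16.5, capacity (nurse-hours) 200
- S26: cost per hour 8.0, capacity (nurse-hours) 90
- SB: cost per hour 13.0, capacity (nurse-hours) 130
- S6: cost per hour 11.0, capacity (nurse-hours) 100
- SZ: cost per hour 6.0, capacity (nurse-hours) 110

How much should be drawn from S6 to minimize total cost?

20

Fill from the cheapest provider first.
Take 50 from SK at 3.0 — need 330 more.
SZ at 6.0: take all 110 nurse-hours — 220 still needed.
S26 (8.0): use full 90 — 130 nurse-hours to go.
Take 110 from SG at 9.5 — need 20 more.
Take 20 from S6 at 11.0 to finish.
SB, S1: unused.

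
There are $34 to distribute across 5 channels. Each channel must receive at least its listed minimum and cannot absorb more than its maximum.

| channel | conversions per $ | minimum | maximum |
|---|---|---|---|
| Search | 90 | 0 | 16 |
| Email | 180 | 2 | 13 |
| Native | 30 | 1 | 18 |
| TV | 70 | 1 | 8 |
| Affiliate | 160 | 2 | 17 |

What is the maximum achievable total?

Meeting every minimum uses 0+2+1+1+2 = 6 $, leaving 28.
Rank by conversions per $: Email 180 > Affiliate 160 > Search 90 > TV 70 > Native 30.
Email: +11 to 13 (cap) → 17 left.
Affiliate takes 15 more to reach its cap of 17 → 2 left.
Search has room for 16 more but only 2 remain, so it gets 2.
Total = 90×2 + 180×13 + 30×1 + 70×1 + 160×17 = 5340.

5340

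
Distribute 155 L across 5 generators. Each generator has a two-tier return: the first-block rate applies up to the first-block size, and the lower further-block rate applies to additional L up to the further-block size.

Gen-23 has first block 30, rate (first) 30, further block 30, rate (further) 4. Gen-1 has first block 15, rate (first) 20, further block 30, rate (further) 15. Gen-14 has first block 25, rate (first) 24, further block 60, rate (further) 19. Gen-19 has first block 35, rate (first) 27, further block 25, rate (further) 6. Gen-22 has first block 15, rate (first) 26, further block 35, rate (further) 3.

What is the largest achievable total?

3800

Order all 10 blocks by rate: Gen-23/tier1 30 > Gen-19/tier1 27 > Gen-22/tier1 26 > Gen-14/tier1 24 > Gen-1/tier1 20 > Gen-14/tier2 19 > Gen-1/tier2 15 > Gen-19/tier2 6 > Gen-23/tier2 4 > Gen-22/tier2 3.
Gen-23/tier1 (30): +30 ; 125 left.
Fill Gen-19 tier1 block (35 at 27) ; 90 left.
Fill Gen-22 tier1 block (15 at 26) ; 75 left.
Gen-14/tier1 (24): +25 ; 50 left.
Gen-1 tier1 at 20: fill all 15 ; 35 left.
Gen-14 tier2 at 19: only 35 left, fill 35.
Total = 30×30 + 27×35 + 26×15 + 24×25 + 20×15 + 19×35 = 3800.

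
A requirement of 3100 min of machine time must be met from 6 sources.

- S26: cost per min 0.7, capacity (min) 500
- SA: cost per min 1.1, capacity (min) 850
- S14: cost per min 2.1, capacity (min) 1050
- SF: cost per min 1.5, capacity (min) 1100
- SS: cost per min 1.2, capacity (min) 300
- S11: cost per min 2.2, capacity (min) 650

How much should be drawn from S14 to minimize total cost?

350

Fill from the cheapest source first.
S26 at 0.7: take all 500 min → 2600 still needed.
SA (1.1): use full 850 → 1750 min to go.
Take 300 from SS at 1.2 → need 1450 more.
SF (1.5): use full 1100 → 350 min to go.
S14 at 2.1: take 350 of its 1050 → requirement met.
S11: unused.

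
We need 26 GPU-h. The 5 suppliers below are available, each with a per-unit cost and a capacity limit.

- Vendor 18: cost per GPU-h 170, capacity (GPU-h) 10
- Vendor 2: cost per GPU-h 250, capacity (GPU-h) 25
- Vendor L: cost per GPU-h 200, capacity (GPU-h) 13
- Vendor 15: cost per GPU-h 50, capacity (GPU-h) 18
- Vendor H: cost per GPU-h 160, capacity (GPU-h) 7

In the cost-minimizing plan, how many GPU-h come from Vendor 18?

Use suppliers in increasing cost order.
Vendor 15 at 50: take all 18 GPU-h ; 8 still needed.
Take 7 from Vendor H at 160 ; need 1 more.
Vendor 18 at 170: take 1 of its 10 ; requirement met.
Vendor L, Vendor 2: unused.

1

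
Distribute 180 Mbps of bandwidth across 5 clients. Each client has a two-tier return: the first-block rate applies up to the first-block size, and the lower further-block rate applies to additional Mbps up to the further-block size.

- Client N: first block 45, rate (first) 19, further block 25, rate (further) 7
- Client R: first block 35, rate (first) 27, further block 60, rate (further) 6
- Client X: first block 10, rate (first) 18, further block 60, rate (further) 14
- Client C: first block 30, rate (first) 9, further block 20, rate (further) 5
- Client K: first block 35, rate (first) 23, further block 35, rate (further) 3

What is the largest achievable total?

Treat each block as its own option and order by rate: Client R/first 27 > Client K/first 23 > Client N/first 19 > Client X/first 18 > Client X/second 14 > Client C/first 9 > Client N/second 7 > Client R/second 6 > Client C/second 5 > Client K/second 3.
Client R first at 27: fill all 35 — 145 left.
Fill Client K first block (35 at 23) — 110 left.
Client N/first (19): +45 — 65 left.
Fill Client X first block (10 at 18) — 55 left.
55 remain; put them into Client X second at 14.
Total = 27×35 + 23×35 + 19×45 + 18×10 + 14×55 = 3555.

3555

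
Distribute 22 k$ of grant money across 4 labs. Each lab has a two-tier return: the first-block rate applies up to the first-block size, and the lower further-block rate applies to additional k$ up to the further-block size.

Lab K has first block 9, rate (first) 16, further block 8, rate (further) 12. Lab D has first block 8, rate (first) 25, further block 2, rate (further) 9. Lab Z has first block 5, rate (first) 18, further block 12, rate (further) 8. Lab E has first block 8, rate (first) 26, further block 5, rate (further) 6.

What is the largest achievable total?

514

Rank every tier by rate: Lab E/T1 26 > Lab D/T1 25 > Lab Z/T1 18 > Lab K/T1 16 > Lab K/T2 12 > Lab D/T2 9 > Lab Z/T2 8 > Lab E/T2 6.
Fill Lab E T1 block (8 at 26) ; 14 left.
Fill Lab D T1 block (8 at 25) ; 6 left.
Lab Z T1 at 18: fill all 5 ; 1 left.
1 remain; put them into Lab K T1 at 16.
Total = 26×8 + 25×8 + 18×5 + 16×1 = 514.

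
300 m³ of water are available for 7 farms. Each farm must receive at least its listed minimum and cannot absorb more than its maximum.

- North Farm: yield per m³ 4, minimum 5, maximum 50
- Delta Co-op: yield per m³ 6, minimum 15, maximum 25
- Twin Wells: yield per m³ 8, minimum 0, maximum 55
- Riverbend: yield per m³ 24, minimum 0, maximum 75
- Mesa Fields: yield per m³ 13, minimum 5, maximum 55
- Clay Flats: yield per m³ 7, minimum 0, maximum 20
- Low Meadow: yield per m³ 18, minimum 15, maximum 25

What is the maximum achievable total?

Meeting every minimum uses 5+15+0+0+5+0+15 = 40 m³, leaving 260.
Rank by yield per m³: Riverbend 24 > Low Meadow 18 > Mesa Fields 13 > Twin Wells 8 > Clay Flats 7 > Delta Co-op 6 > North Farm 4.
Riverbend: +75 to 75 (cap) → 185 left.
Give Low Meadow 10 more to hit its cap of 25 → 175 left.
Mesa Fields takes 50 more to reach its cap of 55 → 125 left.
Twin Wells takes 55 more to reach its cap of 55 → 70 left.
Clay Flats takes 20 more to reach its cap of 20 → 50 left.
Give Delta Co-op 10 more to hit its cap of 25 → 40 left.
North Farm: +40 (room for 45) → 45. Pool exhausted.
Total = 4×45 + 6×25 + 8×55 + 24×75 + 13×55 + 7×20 + 18×25 = 3875.

3875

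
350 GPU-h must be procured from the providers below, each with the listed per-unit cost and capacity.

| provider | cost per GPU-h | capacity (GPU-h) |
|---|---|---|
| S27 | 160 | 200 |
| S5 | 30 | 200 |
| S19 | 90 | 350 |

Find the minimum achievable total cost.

19500

Fill from the cheapest provider first.
Take 200 from S5 at 30 → need 150 more.
Take 150 from S19 at 90 to finish.
S27: unused.
Cost = 200×30 + 150×90 = 19500.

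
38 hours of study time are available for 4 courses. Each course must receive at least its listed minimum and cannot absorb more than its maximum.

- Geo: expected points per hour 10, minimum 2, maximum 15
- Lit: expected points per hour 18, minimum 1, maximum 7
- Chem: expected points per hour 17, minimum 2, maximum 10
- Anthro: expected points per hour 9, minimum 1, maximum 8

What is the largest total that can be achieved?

Meeting every minimum uses 2+1+2+1 = 6 hours, leaving 32.
Rank by expected points per hour: Lit 18 > Chem 17 > Geo 10 > Anthro 9.
Lit takes 6 more to reach its cap of 7 → 26 left.
Chem takes 8 more to reach its cap of 10 → 18 left.
Give Geo 13 more to hit its cap of 15 → 5 left.
Only 5 left; Anthro takes them to reach 6.
Total = 10×15 + 18×7 + 17×10 + 9×6 = 500.

500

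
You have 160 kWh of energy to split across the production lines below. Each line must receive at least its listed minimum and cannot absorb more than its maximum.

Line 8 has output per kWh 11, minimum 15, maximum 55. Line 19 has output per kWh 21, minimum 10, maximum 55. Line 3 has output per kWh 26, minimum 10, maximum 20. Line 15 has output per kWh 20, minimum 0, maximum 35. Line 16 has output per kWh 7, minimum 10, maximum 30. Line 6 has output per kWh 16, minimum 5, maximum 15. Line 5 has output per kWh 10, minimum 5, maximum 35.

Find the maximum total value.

2955

Meeting every minimum uses 15+10+10+0+10+5+5 = 55 kWh, leaving 105.
Rank by output per kWh: Line 3 26 > Line 19 21 > Line 15 20 > Line 6 16 > Line 8 11 > Line 5 10 > Line 16 7.
Line 3: +10 to 20 (cap) — 95 left.
Line 19 takes 45 more to reach its cap of 55 — 50 left.
Line 15 takes 35 more to reach its cap of 35 — 15 left.
Line 6 takes 10 more to reach its cap of 15 — 5 left.
Line 8 has room for 40 more but only 5 remain, so it gets 20.
Total = 11×20 + 21×55 + 26×20 + 20×35 + 7×10 + 16×15 + 10×5 = 2955.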